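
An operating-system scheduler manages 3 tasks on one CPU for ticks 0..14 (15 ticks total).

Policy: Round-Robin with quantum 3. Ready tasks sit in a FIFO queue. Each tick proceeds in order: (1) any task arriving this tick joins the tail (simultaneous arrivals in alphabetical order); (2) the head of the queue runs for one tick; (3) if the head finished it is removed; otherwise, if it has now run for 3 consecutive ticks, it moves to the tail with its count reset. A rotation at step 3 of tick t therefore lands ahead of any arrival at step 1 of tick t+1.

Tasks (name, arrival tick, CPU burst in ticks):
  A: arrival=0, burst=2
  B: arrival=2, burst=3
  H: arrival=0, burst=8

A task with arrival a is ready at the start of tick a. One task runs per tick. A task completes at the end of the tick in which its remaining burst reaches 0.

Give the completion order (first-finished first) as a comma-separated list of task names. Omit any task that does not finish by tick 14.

completion order = A, B, H

t=0: queue=[A,H] q_used=0 → run A
t=1: queue=[A,H] q_used=1 → run A
t=2: queue=[H,B] q_used=0 → run H
t=3: queue=[H,B] q_used=1 → run H
t=4: queue=[H,B] q_used=2 → run H
t=5: queue=[B,H] q_used=0 → run B
t=6: queue=[B,H] q_used=1 → run B
t=7: queue=[B,H] q_used=2 → run B
t=8: queue=[H] q_used=0 → run H
t=9: queue=[H] q_used=1 → run H
t=10: queue=[H] q_used=2 → run H
t=11: queue=[H] q_used=0 → run H
t=12: queue=[H] q_used=1 → run H
t=13: (idle)
t=14: (idle)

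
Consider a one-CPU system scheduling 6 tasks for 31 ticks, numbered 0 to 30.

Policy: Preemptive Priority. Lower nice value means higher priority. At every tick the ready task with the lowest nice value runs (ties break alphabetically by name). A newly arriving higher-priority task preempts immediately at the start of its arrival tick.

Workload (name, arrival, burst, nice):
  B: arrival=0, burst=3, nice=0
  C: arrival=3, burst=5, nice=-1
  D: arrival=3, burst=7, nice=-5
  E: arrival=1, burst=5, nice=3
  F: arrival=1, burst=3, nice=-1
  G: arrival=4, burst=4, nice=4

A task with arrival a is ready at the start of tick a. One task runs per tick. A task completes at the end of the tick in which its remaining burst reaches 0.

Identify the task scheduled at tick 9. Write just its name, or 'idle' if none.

t=0: ready={B} → run B
t=1: ready={B,E,F} → run F
t=2: ready={B,E,F} → run F
t=3: ready={B,C,D,E,F} → run D
t=4: ready={B,C,D,E,F,G} → run D
t=5: ready={B,C,D,E,F,G} → run D
t=6: ready={B,C,D,E,F,G} → run D
t=7: ready={B,C,D,E,F,G} → run D
t=8: ready={B,C,D,E,F,G} → run D
t=9: ready={B,C,D,E,F,G} → run D
t=10: ready={B,C,E,F,G} → run C
t=11: ready={B,C,E,F,G} → run C
t=12: ready={B,C,E,F,G} → run C
t=13: ready={B,C,E,F,G} → run C
t=14: ready={B,C,E,F,G} → run C
t=15: ready={B,E,F,G} → run F
t=16: ready={B,E,G} → run B
t=17: ready={B,E,G} → run B
t=18: ready={E,G} → run E
t=19: ready={E,G} → run E
t=20: ready={E,G} → run E
t=21: ready={E,G} → run E
t=22: ready={E,G} → run E
t=23: ready={G} → run G
t=24: ready={G} → run G
t=25: ready={G} → run G
t=26: ready={G} → run G
t=27: (idle)
t=28: (idle)
t=29: (idle)
t=30: (idle)

running at tick 9 = D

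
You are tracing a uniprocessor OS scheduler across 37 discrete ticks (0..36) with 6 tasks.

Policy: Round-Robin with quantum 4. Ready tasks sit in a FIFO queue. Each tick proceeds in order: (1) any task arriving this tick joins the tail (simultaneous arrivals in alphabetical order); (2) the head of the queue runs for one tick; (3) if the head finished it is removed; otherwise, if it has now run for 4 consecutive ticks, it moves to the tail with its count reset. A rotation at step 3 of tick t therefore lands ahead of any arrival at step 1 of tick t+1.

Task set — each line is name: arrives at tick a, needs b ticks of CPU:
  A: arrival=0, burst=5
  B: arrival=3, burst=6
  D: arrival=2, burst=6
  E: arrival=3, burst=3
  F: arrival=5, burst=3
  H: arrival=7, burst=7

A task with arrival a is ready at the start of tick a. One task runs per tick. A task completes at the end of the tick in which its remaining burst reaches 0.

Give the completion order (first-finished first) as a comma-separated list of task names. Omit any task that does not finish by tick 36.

t=0: queue=[A] q_used=0 → run A
t=1: queue=[A] q_used=1 → run A
t=2: queue=[A,D] q_used=2 → run A
t=3: queue=[A,D,B,E] q_used=3 → run A
t=4: queue=[D,B,E,A] q_used=0 → run D
t=5: queue=[D,B,E,A,F] q_used=1 → run D
t=6: queue=[D,B,E,A,F] q_used=2 → run D
t=7: queue=[D,B,E,A,F,H] q_used=3 → run D
t=8: queue=[B,E,A,F,H,D] q_used=0 → run B
t=9: queue=[B,E,A,F,H,D] q_used=1 → run B
t=10: queue=[B,E,A,F,H,D] q_used=2 → run B
t=11: queue=[B,E,A,F,H,D] q_used=3 → run B
t=12: queue=[E,A,F,H,D,B] q_used=0 → run E
t=13: queue=[E,A,F,H,D,B] q_used=1 → run E
t=14: queue=[E,A,F,H,D,B] q_used=2 → run E
t=15: queue=[A,F,H,D,B] q_used=0 → run A
t=16: queue=[F,H,D,B] q_used=0 → run F
t=17: queue=[F,H,D,B] q_used=1 → run F
t=18: queue=[F,H,D,B] q_used=2 → run F
t=19: queue=[H,D,B] q_used=0 → run H
t=20: queue=[H,D,B] q_used=1 → run H
t=21: queue=[H,D,B] q_used=2 → run H
t=22: queue=[H,D,B] q_used=3 → run H
t=23: queue=[D,B,H] q_used=0 → run D
t=24: queue=[D,B,H] q_used=1 → run D
t=25: queue=[B,H] q_used=0 → run B
t=26: queue=[B,H] q_used=1 → run B
t=27: queue=[H] q_used=0 → run H
t=28: queue=[H] q_used=1 → run H
t=29: queue=[H] q_used=2 → run H
t=30: (idle)
t=31: (idle)
t=32: (idle)
t=33: (idle)
t=34: (idle)
t=35: (idle)
t=36: (idle)

completion order = E, A, F, D, B, H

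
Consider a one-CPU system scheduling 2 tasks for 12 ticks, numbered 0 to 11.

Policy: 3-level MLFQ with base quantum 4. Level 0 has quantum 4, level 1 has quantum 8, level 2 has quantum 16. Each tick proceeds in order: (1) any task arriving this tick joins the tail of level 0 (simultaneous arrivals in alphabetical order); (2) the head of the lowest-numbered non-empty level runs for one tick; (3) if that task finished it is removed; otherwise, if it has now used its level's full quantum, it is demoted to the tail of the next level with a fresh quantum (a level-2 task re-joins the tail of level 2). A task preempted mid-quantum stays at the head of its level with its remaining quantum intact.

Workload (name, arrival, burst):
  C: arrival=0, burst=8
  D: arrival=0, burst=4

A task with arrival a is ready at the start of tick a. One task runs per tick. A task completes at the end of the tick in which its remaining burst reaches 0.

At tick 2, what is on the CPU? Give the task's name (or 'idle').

running at tick 2 = C

t=0: L0/L1/L2 = CD/-/- → run C
t=1: L0/L1/L2 = CD/-/- → run C
t=2: L0/L1/L2 = CD/-/- → run C
t=3: L0/L1/L2 = CD/-/- → run C
t=4: L0/L1/L2 = D/C/- → run D
t=5: L0/L1/L2 = D/C/- → run D
t=6: L0/L1/L2 = D/C/- → run D
t=7: L0/L1/L2 = D/C/- → run D
t=8: L0/L1/L2 = -/C/- → run C
t=9: L0/L1/L2 = -/C/- → run C
t=10: L0/L1/L2 = -/C/- → run C
t=11: L0/L1/L2 = -/C/- → run C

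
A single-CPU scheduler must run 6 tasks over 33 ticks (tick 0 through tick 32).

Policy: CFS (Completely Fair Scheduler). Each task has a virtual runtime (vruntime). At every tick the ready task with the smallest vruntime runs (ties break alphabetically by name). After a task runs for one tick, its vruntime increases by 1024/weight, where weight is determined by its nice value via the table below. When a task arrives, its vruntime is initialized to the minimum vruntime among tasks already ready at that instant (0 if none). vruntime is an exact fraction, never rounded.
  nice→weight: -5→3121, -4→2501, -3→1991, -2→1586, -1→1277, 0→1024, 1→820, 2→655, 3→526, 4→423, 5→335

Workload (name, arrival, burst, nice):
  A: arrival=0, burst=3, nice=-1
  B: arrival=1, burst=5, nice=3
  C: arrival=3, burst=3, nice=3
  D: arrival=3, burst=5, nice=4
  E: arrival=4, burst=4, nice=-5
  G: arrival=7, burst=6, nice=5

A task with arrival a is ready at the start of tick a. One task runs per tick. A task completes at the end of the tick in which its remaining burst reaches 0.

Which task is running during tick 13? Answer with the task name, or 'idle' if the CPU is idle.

t=0: vr[A=0] → run A
t=1: vr[A=1024/1277 B=1024/1277] → run A
t=2: vr[A=2048/1277 B=1024/1277] → run B
t=3: vr[A=2048/1277 B=923136/335851 C=2048/1277 D=2048/1277] → run A
t=4: vr[B=923136/335851 C=2048/1277 D=2048/1277 E=2048/1277] → run C
t=5: vr[B=923136/335851 C=1192448/335851 D=2048/1277 E=2048/1277] → run D
t=6: vr[B=923136/335851 C=1192448/335851 D=2173952/540171 E=2048/1277] → run E
t=7: vr[B=923136/335851 C=1192448/335851 D=2173952/540171 E=7699456/3985517 G=7699456/3985517] → run E
t=8: vr[B=923136/335851 C=1192448/335851 D=2173952/540171 E=9007104/3985517 G=7699456/3985517] → run G
t=9: vr[B=923136/335851 C=1192448/335851 D=2173952/540171 E=9007104/3985517 G=6660487168/1335148195] → run E
t=10: vr[B=923136/335851 C=1192448/335851 D=2173952/540171 E=10314752/3985517 G=6660487168/1335148195] → run E
t=11: vr[B=923136/335851 C=1192448/335851 D=2173952/540171 G=6660487168/1335148195] → run B
t=12: vr[B=1576960/335851 C=1192448/335851 D=2173952/540171 G=6660487168/1335148195] → run C
t=13: vr[B=1576960/335851 C=1846272/335851 D=2173952/540171 G=6660487168/1335148195] → run D
t=14: vr[B=1576960/335851 C=1846272/335851 D=3481600/540171 G=6660487168/1335148195] → run B
t=15: vr[B=2230784/335851 C=1846272/335851 D=3481600/540171 G=6660487168/1335148195] → run G
t=16: vr[B=2230784/335851 C=1846272/335851 D=3481600/540171 G=10741656576/1335148195] → run C
t=17: vr[B=2230784/335851 D=3481600/540171 G=10741656576/1335148195] → run D
t=18: vr[B=2230784/335851 D=1596416/180057 G=10741656576/1335148195] → run B
t=19: vr[B=2884608/335851 D=1596416/180057 G=10741656576/1335148195] → run G
t=20: vr[B=2884608/335851 D=1596416/180057 G=14822825984/1335148195] → run B
t=21: vr[D=1596416/180057 G=14822825984/1335148195] → run D
t=22: vr[D=6096896/540171 G=14822825984/1335148195] → run G
t=23: vr[D=6096896/540171 G=18903995392/1335148195] → run D
t=24: vr[G=18903995392/1335148195] → run G
t=25: vr[G=4597032960/267029639] → run G
t=26: (idle)
t=27: (idle)
t=28: (idle)
t=29: (idle)
t=30: (idle)
t=31: (idle)
t=32: (idle)

running at tick 13 = D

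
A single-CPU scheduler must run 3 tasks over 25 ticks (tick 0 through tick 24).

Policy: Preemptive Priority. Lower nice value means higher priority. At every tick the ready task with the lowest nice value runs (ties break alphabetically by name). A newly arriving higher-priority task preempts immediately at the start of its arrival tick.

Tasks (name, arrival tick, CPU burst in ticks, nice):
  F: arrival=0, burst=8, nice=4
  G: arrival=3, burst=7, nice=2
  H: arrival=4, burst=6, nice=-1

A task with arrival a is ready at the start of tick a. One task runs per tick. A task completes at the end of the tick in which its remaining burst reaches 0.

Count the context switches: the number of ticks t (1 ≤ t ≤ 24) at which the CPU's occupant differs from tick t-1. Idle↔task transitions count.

context switches = 5

t=0: ready={F} → run F
t=1: ready={F} → run F
t=2: ready={F} → run F
t=3: ready={F,G} → run G
t=4: ready={F,G,H} → run H
t=5: ready={F,G,H} → run H
t=6: ready={F,G,H} → run H
t=7: ready={F,G,H} → run H
t=8: ready={F,G,H} → run H
t=9: ready={F,G,H} → run H
t=10: ready={F,G} → run G
t=11: ready={F,G} → run G
t=12: ready={F,G} → run G
t=13: ready={F,G} → run G
t=14: ready={F,G} → run G
t=15: ready={F,G} → run G
t=16: ready={F} → run F
t=17: ready={F} → run F
t=18: ready={F} → run F
t=19: ready={F} → run F
t=20: ready={F} → run F
t=21: (idle)
t=22: (idle)
t=23: (idle)
t=24: (idle)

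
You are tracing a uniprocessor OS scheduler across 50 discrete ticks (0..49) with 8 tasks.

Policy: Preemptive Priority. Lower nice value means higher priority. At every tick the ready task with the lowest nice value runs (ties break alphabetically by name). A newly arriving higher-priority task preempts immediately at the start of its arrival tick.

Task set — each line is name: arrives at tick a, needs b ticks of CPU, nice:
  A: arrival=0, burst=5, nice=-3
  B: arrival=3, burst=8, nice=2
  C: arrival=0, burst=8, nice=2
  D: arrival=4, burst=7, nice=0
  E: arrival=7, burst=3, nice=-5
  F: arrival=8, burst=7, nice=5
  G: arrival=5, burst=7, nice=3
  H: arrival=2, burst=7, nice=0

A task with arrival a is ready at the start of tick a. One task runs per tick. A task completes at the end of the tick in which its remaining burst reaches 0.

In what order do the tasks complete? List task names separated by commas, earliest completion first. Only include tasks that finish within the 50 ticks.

completion order = A, E, D, H, B, C, G

t=0: ready={A,C} → run A
t=1: ready={A,C} → run A
t=2: ready={A,C,H} → run A
t=3: ready={A,B,C,H} → run A
t=4: ready={A,B,C,D,H} → run A
t=5: ready={B,C,D,G,H} → run D
t=6: ready={B,C,D,G,H} → run D
t=7: ready={B,C,D,E,G,H} → run E
t=8: ready={B,C,D,E,F,G,H} → run E
t=9: ready={B,C,D,E,F,G,H} → run E
t=10: ready={B,C,D,F,G,H} → run D
t=11: ready={B,C,D,F,G,H} → run D
t=12: ready={B,C,D,F,G,H} → run D
t=13: ready={B,C,D,F,G,H} → run D
t=14: ready={B,C,D,F,G,H} → run D
t=15: ready={B,C,F,G,H} → run H
t=16: ready={B,C,F,G,H} → run H
t=17: ready={B,C,F,G,H} → run H
t=18: ready={B,C,F,G,H} → run H
t=19: ready={B,C,F,G,H} → run H
t=20: ready={B,C,F,G,H} → run H
t=21: ready={B,C,F,G,H} → run H
t=22: ready={B,C,F,G} → run B
t=23: ready={B,C,F,G} → run B
t=24: ready={B,C,F,G} → run B
t=25: ready={B,C,F,G} → run B
t=26: ready={B,C,F,G} → run B
t=27: ready={B,C,F,G} → run B
t=28: ready={B,C,F,G} → run B
t=29: ready={B,C,F,G} → run B
t=30: ready={C,F,G} → run C
t=31: ready={C,F,G} → run C
t=32: ready={C,F,G} → run C
t=33: ready={C,F,G} → run C
t=34: ready={C,F,G} → run C
t=35: ready={C,F,G} → run C
t=36: ready={C,F,G} → run C
t=37: ready={C,F,G} → run C
t=38: ready={F,G} → run G
t=39: ready={F,G} → run G
t=40: ready={F,G} → run G
t=41: ready={F,G} → run G
t=42: ready={F,G} → run G
t=43: ready={F,G} → run G
t=44: ready={F,G} → run G
t=45: ready={F} → run F
t=46: ready={F} → run F
t=47: ready={F} → run F
t=48: ready={F} → run F
t=49: ready={F} → run F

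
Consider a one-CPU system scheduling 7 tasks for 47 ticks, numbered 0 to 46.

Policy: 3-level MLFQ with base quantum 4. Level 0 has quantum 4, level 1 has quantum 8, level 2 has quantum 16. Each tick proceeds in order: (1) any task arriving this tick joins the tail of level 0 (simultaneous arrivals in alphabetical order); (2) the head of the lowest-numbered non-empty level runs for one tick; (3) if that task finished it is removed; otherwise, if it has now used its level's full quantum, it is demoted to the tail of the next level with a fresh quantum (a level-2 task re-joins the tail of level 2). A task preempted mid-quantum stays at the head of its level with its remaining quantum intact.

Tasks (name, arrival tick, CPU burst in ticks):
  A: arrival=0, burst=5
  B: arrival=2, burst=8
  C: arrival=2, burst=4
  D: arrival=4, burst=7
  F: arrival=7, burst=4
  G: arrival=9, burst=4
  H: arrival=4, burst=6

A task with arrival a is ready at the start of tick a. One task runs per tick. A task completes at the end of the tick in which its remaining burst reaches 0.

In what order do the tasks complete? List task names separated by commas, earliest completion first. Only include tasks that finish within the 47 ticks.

completion order = C, F, G, A, B, D, H

t=0: L0/L1/L2 = A/-/- → run A
t=1: L0/L1/L2 = A/-/- → run A
t=2: L0/L1/L2 = ABC/-/- → run A
t=3: L0/L1/L2 = ABC/-/- → run A
t=4: L0/L1/L2 = BCDH/A/- → run B
t=5: L0/L1/L2 = BCDH/A/- → run B
t=6: L0/L1/L2 = BCDH/A/- → run B
t=7: L0/L1/L2 = BCDHF/A/- → run B
t=8: L0/L1/L2 = CDHF/AB/- → run C
t=9: L0/L1/L2 = CDHFG/AB/- → run C
t=10: L0/L1/L2 = CDHFG/AB/- → run C
t=11: L0/L1/L2 = CDHFG/AB/- → run C
t=12: L0/L1/L2 = DHFG/AB/- → run D
t=13: L0/L1/L2 = DHFG/AB/- → run D
t=14: L0/L1/L2 = DHFG/AB/- → run D
t=15: L0/L1/L2 = DHFG/AB/- → run D
t=16: L0/L1/L2 = HFG/ABD/- → run H
t=17: L0/L1/L2 = HFG/ABD/- → run H
t=18: L0/L1/L2 = HFG/ABD/- → run H
t=19: L0/L1/L2 = HFG/ABD/- → run H
t=20: L0/L1/L2 = FG/ABDH/- → run F
t=21: L0/L1/L2 = FG/ABDH/- → run F
t=22: L0/L1/L2 = FG/ABDH/- → run F
t=23: L0/L1/L2 = FG/ABDH/- → run F
t=24: L0/L1/L2 = G/ABDH/- → run G
t=25: L0/L1/L2 = G/ABDH/- → run G
t=26: L0/L1/L2 = G/ABDH/- → run G
t=27: L0/L1/L2 = G/ABDH/- → run G
t=28: L0/L1/L2 = -/ABDH/- → run A
t=29: L0/L1/L2 = -/BDH/- → run B
t=30: L0/L1/L2 = -/BDH/- → run B
t=31: L0/L1/L2 = -/BDH/- → run B
t=32: L0/L1/L2 = -/BDH/- → run B
t=33: L0/L1/L2 = -/DH/- → run D
t=34: L0/L1/L2 = -/DH/- → run D
t=35: L0/L1/L2 = -/DH/- → run D
t=36: L0/L1/L2 = -/H/- → run H
t=37: L0/L1/L2 = -/H/- → run H
t=38: (idle)
t=39: (idle)
t=40: (idle)
t=41: (idle)
t=42: (idle)
t=43: (idle)
t=44: (idle)
t=45: (idle)
t=46: (idle)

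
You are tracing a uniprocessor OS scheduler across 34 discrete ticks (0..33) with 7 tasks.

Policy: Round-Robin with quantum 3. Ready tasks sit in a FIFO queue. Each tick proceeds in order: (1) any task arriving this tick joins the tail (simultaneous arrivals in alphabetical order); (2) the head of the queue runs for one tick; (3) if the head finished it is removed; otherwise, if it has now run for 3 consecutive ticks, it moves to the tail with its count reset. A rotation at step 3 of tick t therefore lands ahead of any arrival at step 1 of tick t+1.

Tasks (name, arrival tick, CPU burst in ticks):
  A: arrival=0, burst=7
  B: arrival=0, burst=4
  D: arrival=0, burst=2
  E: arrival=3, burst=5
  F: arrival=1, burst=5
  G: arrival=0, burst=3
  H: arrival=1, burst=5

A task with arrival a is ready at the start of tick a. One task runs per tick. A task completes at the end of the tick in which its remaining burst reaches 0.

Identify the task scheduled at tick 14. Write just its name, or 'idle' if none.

running at tick 14 = H

t=0: queue=[A,B,D,G] q_used=0 → run A
t=1: queue=[A,B,D,G,F,H] q_used=1 → run A
t=2: queue=[A,B,D,G,F,H] q_used=2 → run A
t=3: queue=[B,D,G,F,H,A,E] q_used=0 → run B
t=4: queue=[B,D,G,F,H,A,E] q_used=1 → run B
t=5: queue=[B,D,G,F,H,A,E] q_used=2 → run B
t=6: queue=[D,G,F,H,A,E,B] q_used=0 → run D
t=7: queue=[D,G,F,H,A,E,B] q_used=1 → run D
t=8: queue=[G,F,H,A,E,B] q_used=0 → run G
t=9: queue=[G,F,H,A,E,B] q_used=1 → run G
t=10: queue=[G,F,H,A,E,B] q_used=2 → run G
t=11: queue=[F,H,A,E,B] q_used=0 → run F
t=12: queue=[F,H,A,E,B] q_used=1 → run F
t=13: queue=[F,H,A,E,B] q_used=2 → run F
t=14: queue=[H,A,E,B,F] q_used=0 → run H
t=15: queue=[H,A,E,B,F] q_used=1 → run H
t=16: queue=[H,A,E,B,F] q_used=2 → run H
t=17: queue=[A,E,B,F,H] q_used=0 → run A
t=18: queue=[A,E,B,F,H] q_used=1 → run A
t=19: queue=[A,E,B,F,H] q_used=2 → run A
t=20: queue=[E,B,F,H,A] q_used=0 → run E
t=21: queue=[E,B,F,H,A] q_used=1 → run E
t=22: queue=[E,B,F,H,A] q_used=2 → run E
t=23: queue=[B,F,H,A,E] q_used=0 → run B
t=24: queue=[F,H,A,E] q_used=0 → run F
t=25: queue=[F,H,A,E] q_used=1 → run F
t=26: queue=[H,A,E] q_used=0 → run H
t=27: queue=[H,A,E] q_used=1 → run H
t=28: queue=[A,E] q_used=0 → run A
t=29: queue=[E] q_used=0 → run E
t=30: queue=[E] q_used=1 → run E
t=31: (idle)
t=32: (idle)
t=33: (idle)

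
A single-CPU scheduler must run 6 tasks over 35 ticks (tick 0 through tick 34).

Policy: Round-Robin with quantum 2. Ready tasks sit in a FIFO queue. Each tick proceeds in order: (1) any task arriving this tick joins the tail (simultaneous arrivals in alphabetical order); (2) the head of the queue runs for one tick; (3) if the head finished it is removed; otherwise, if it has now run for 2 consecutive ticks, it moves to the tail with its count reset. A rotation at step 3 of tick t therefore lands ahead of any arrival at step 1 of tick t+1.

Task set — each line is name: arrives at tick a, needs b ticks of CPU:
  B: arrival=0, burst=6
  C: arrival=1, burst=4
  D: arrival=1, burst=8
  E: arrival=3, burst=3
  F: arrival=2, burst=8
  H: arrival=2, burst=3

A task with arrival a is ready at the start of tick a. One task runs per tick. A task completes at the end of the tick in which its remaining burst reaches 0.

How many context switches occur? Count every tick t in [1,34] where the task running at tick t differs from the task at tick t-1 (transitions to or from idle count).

context switches = 17

t=0: queue=[B] q_used=0 → run B
t=1: queue=[B,C,D] q_used=1 → run B
t=2: queue=[C,D,B,F,H] q_used=0 → run C
t=3: queue=[C,D,B,F,H,E] q_used=1 → run C
t=4: queue=[D,B,F,H,E,C] q_used=0 → run D
t=5: queue=[D,B,F,H,E,C] q_used=1 → run D
t=6: queue=[B,F,H,E,C,D] q_used=0 → run B
t=7: queue=[B,F,H,E,C,D] q_used=1 → run B
t=8: queue=[F,H,E,C,D,B] q_used=0 → run F
t=9: queue=[F,H,E,C,D,B] q_used=1 → run F
t=10: queue=[H,E,C,D,B,F] q_used=0 → run H
t=11: queue=[H,E,C,D,B,F] q_used=1 → run H
t=12: queue=[E,C,D,B,F,H] q_used=0 → run E
t=13: queue=[E,C,D,B,F,H] q_used=1 → run E
t=14: queue=[C,D,B,F,H,E] q_used=0 → run C
t=15: queue=[C,D,B,F,H,E] q_used=1 → run C
t=16: queue=[D,B,F,H,E] q_used=0 → run D
t=17: queue=[D,B,F,H,E] q_used=1 → run D
t=18: queue=[B,F,H,E,D] q_used=0 → run B
t=19: queue=[B,F,H,E,D] q_used=1 → run B
t=20: queue=[F,H,E,D] q_used=0 → run F
t=21: queue=[F,H,E,D] q_used=1 → run F
t=22: queue=[H,E,D,F] q_used=0 → run H
t=23: queue=[E,D,F] q_used=0 → run E
t=24: queue=[D,F] q_used=0 → run D
t=25: queue=[D,F] q_used=1 → run D
t=26: queue=[F,D] q_used=0 → run F
t=27: queue=[F,D] q_used=1 → run F
t=28: queue=[D,F] q_used=0 → run D
t=29: queue=[D,F] q_used=1 → run D
t=30: queue=[F] q_used=0 → run F
t=31: queue=[F] q_used=1 → run F
t=32: (idle)
t=33: (idle)
t=34: (idle)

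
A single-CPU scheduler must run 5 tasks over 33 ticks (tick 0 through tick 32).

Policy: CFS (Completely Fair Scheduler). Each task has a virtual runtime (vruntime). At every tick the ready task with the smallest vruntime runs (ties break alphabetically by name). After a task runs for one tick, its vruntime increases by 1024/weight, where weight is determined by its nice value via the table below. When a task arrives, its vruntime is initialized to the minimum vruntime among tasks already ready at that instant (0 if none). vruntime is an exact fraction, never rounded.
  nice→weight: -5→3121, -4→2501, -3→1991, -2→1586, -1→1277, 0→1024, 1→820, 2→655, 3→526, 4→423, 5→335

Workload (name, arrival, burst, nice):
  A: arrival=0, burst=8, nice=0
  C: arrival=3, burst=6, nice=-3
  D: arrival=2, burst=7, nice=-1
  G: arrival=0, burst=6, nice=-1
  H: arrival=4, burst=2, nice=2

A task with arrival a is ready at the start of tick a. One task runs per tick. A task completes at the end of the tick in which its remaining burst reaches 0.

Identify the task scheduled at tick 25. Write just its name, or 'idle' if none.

running at tick 25 = A

t=0: vr[A=0 G=0] → run A
t=1: vr[A=1 G=0] → run G
t=2: vr[A=1 D=1024/1277 G=1024/1277] → run D
t=3: vr[A=1 C=1024/1277 D=2048/1277 G=1024/1277] → run C
t=4: vr[A=1 C=3346432/2542507 D=2048/1277 G=1024/1277 H=1024/1277] → run G
t=5: vr[A=1 C=3346432/2542507 D=2048/1277 G=2048/1277 H=1024/1277] → run H
t=6: vr[A=1 C=3346432/2542507 D=2048/1277 G=2048/1277 H=1978368/836435] → run A
t=7: vr[A=2 C=3346432/2542507 D=2048/1277 G=2048/1277 H=1978368/836435] → run C
t=8: vr[A=2 C=4654080/2542507 D=2048/1277 G=2048/1277 H=1978368/836435] → run D
t=9: vr[A=2 C=4654080/2542507 D=3072/1277 G=2048/1277 H=1978368/836435] → run G
t=10: vr[A=2 C=4654080/2542507 D=3072/1277 G=3072/1277 H=1978368/836435] → run C
t=11: vr[A=2 C=5961728/2542507 D=3072/1277 G=3072/1277 H=1978368/836435] → run A
t=12: vr[A=3 C=5961728/2542507 D=3072/1277 G=3072/1277 H=1978368/836435] → run C
t=13: vr[A=3 C=7269376/2542507 D=3072/1277 G=3072/1277 H=1978368/836435] → run H
t=14: vr[A=3 C=7269376/2542507 D=3072/1277 G=3072/1277] → run D
t=15: vr[A=3 C=7269376/2542507 D=4096/1277 G=3072/1277] → run G
t=16: vr[A=3 C=7269376/2542507 D=4096/1277 G=4096/1277] → run C
t=17: vr[A=3 C=8577024/2542507 D=4096/1277 G=4096/1277] → run A
t=18: vr[A=4 C=8577024/2542507 D=4096/1277 G=4096/1277] → run D
t=19: vr[A=4 C=8577024/2542507 D=5120/1277 G=4096/1277] → run G
t=20: vr[A=4 C=8577024/2542507 D=5120/1277 G=5120/1277] → run C
t=21: vr[A=4 D=5120/1277 G=5120/1277] → run A
t=22: vr[A=5 D=5120/1277 G=5120/1277] → run D
t=23: vr[A=5 D=6144/1277 G=5120/1277] → run G
t=24: vr[A=5 D=6144/1277] → run D
t=25: vr[A=5 D=7168/1277] → run A
t=26: vr[A=6 D=7168/1277] → run D
t=27: vr[A=6] → run A
t=28: vr[A=7] → run A
t=29: (idle)
t=30: (idle)
t=31: (idle)
t=32: (idle)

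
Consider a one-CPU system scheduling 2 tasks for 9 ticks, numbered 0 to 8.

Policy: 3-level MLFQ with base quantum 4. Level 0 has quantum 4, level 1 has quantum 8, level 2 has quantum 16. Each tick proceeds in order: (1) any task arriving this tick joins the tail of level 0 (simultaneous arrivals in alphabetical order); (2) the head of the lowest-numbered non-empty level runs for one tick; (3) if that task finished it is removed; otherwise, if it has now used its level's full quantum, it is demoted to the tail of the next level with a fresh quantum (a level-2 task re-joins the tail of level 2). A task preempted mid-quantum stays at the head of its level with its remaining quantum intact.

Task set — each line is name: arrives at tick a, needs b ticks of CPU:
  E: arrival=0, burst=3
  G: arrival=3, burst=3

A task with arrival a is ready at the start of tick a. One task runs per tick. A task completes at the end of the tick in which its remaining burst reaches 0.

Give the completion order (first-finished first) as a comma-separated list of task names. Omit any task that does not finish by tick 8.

completion order = E, G

t=0: L0/L1/L2 = E/-/- → run E
t=1: L0/L1/L2 = E/-/- → run E
t=2: L0/L1/L2 = E/-/- → run E
t=3: L0/L1/L2 = G/-/- → run G
t=4: L0/L1/L2 = G/-/- → run G
t=5: L0/L1/L2 = G/-/- → run G
t=6: (idle)
t=7: (idle)
t=8: (idle)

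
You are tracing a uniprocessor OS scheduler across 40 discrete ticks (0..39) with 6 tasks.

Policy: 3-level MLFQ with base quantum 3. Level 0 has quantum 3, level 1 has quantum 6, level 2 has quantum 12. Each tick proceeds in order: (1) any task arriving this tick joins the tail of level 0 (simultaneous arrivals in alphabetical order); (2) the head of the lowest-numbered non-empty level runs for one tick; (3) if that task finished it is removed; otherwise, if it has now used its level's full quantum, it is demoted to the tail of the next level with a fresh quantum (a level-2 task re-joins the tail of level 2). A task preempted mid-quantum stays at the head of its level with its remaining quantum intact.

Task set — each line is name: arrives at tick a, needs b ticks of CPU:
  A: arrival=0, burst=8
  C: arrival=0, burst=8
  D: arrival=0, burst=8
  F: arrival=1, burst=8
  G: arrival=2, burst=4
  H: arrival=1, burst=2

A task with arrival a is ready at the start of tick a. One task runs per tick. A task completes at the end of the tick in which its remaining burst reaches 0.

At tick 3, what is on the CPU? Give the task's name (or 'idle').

t=0: L0/L1/L2 = ACD/-/- → run A
t=1: L0/L1/L2 = ACDFH/-/- → run A
t=2: L0/L1/L2 = ACDFHG/-/- → run A
t=3: L0/L1/L2 = CDFHG/A/- → run C
t=4: L0/L1/L2 = CDFHG/A/- → run C
t=5: L0/L1/L2 = CDFHG/A/- → run C
t=6: L0/L1/L2 = DFHG/AC/- → run D
t=7: L0/L1/L2 = DFHG/AC/- → run D
t=8: L0/L1/L2 = DFHG/AC/- → run D
t=9: L0/L1/L2 = FHG/ACD/- → run F
t=10: L0/L1/L2 = FHG/ACD/- → run F
t=11: L0/L1/L2 = FHG/ACD/- → run F
t=12: L0/L1/L2 = HG/ACDF/- → run H
t=13: L0/L1/L2 = HG/ACDF/- → run H
t=14: L0/L1/L2 = G/ACDF/- → run G
t=15: L0/L1/L2 = G/ACDF/- → run G
t=16: L0/L1/L2 = G/ACDF/- → run G
t=17: L0/L1/L2 = -/ACDFG/- → run A
t=18: L0/L1/L2 = -/ACDFG/- → run A
t=19: L0/L1/L2 = -/ACDFG/- → run A
t=20: L0/L1/L2 = -/ACDFG/- → run A
t=21: L0/L1/L2 = -/ACDFG/- → run A
t=22: L0/L1/L2 = -/CDFG/- → run C
t=23: L0/L1/L2 = -/CDFG/- → run C
t=24: L0/L1/L2 = -/CDFG/- → run C
t=25: L0/L1/L2 = -/CDFG/- → run C
t=26: L0/L1/L2 = -/CDFG/- → run C
t=27: L0/L1/L2 = -/DFG/- → run D
t=28: L0/L1/L2 = -/DFG/- → run D
t=29: L0/L1/L2 = -/DFG/- → run D
t=30: L0/L1/L2 = -/DFG/- → run D
t=31: L0/L1/L2 = -/DFG/- → run D
t=32: L0/L1/L2 = -/FG/- → run F
t=33: L0/L1/L2 = -/FG/- → run F
t=34: L0/L1/L2 = -/FG/- → run F
t=35: L0/L1/L2 = -/FG/- → run F
t=36: L0/L1/L2 = -/FG/- → run F
t=37: L0/L1/L2 = -/G/- → run G
t=38: (idle)
t=39: (idle)

running at tick 3 = C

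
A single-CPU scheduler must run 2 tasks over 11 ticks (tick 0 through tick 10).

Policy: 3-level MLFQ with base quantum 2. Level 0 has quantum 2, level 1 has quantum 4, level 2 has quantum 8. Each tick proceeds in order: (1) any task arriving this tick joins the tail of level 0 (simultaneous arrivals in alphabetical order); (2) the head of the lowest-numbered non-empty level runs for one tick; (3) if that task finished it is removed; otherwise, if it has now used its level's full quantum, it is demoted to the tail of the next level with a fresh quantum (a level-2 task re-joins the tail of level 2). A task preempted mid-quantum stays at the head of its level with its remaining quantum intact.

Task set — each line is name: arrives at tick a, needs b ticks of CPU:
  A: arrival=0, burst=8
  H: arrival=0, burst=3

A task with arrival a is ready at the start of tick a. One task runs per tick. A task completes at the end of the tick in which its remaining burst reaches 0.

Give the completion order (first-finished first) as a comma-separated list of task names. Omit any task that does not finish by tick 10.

t=0: L0/L1/L2 = AH/-/- → run A
t=1: L0/L1/L2 = AH/-/- → run A
t=2: L0/L1/L2 = H/A/- → run H
t=3: L0/L1/L2 = H/A/- → run H
t=4: L0/L1/L2 = -/AH/- → run A
t=5: L0/L1/L2 = -/AH/- → run A
t=6: L0/L1/L2 = -/AH/- → run A
t=7: L0/L1/L2 = -/AH/- → run A
t=8: L0/L1/L2 = -/H/A → run H
t=9: L0/L1/L2 = -/-/A → run A
t=10: L0/L1/L2 = -/-/A → run A

completion order = H, A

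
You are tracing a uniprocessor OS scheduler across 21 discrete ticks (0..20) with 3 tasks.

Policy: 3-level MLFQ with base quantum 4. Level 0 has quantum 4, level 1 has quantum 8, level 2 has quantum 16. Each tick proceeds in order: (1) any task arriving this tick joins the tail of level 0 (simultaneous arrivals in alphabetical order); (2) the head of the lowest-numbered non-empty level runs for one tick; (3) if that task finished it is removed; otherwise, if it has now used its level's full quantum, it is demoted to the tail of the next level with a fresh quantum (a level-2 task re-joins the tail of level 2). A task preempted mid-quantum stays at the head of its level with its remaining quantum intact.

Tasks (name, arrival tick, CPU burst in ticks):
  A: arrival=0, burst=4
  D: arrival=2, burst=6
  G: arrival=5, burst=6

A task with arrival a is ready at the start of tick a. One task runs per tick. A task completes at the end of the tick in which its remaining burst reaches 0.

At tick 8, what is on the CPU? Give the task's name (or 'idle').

t=0: L0/L1/L2 = A/-/- → run A
t=1: L0/L1/L2 = A/-/- → run A
t=2: L0/L1/L2 = AD/-/- → run A
t=3: L0/L1/L2 = AD/-/- → run A
t=4: L0/L1/L2 = D/-/- → run D
t=5: L0/L1/L2 = DG/-/- → run D
t=6: L0/L1/L2 = DG/-/- → run D
t=7: L0/L1/L2 = DG/-/- → run D
t=8: L0/L1/L2 = G/D/- → run G
t=9: L0/L1/L2 = G/D/- → run G
t=10: L0/L1/L2 = G/D/- → run G
t=11: L0/L1/L2 = G/D/- → run G
t=12: L0/L1/L2 = -/DG/- → run D
t=13: L0/L1/L2 = -/DG/- → run D
t=14: L0/L1/L2 = -/G/- → run G
t=15: L0/L1/L2 = -/G/- → run G
t=16: (idle)
t=17: (idle)
t=18: (idle)
t=19: (idle)
t=20: (idle)

running at tick 8 = G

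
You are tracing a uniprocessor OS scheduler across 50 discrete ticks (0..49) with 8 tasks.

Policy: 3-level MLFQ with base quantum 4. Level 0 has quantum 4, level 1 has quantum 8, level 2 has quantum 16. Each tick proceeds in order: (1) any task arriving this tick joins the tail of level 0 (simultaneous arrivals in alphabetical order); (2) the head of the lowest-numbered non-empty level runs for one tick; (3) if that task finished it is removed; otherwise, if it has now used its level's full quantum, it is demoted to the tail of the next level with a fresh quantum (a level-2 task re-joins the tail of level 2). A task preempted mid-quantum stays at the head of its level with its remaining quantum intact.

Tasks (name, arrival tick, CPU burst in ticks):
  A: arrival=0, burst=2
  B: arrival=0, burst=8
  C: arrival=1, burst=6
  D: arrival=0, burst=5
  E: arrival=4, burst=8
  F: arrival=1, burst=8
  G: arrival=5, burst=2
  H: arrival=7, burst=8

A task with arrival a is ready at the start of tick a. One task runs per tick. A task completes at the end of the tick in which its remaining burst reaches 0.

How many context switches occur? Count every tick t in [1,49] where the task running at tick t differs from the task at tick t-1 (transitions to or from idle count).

context switches = 14

t=0: L0/L1/L2 = ABD/-/- → run A
t=1: L0/L1/L2 = ABDCF/-/- → run A
t=2: L0/L1/L2 = BDCF/-/- → run B
t=3: L0/L1/L2 = BDCF/-/- → run B
t=4: L0/L1/L2 = BDCFE/-/- → run B
t=5: L0/L1/L2 = BDCFEG/-/- → run B
t=6: L0/L1/L2 = DCFEG/B/- → run D
t=7: L0/L1/L2 = DCFEGH/B/- → run D
t=8: L0/L1/L2 = DCFEGH/B/- → run D
t=9: L0/L1/L2 = DCFEGH/B/- → run D
t=10: L0/L1/L2 = CFEGH/BD/- → run C
t=11: L0/L1/L2 = CFEGH/BD/- → run C
t=12: L0/L1/L2 = CFEGH/BD/- → run C
t=13: L0/L1/L2 = CFEGH/BD/- → run C
t=14: L0/L1/L2 = FEGH/BDC/- → run F
t=15: L0/L1/L2 = FEGH/BDC/- → run F
t=16: L0/L1/L2 = FEGH/BDC/- → run F
t=17: L0/L1/L2 = FEGH/BDC/- → run F
t=18: L0/L1/L2 = EGH/BDCF/- → run E
t=19: L0/L1/L2 = EGH/BDCF/- → run E
t=20: L0/L1/L2 = EGH/BDCF/- → run E
t=21: L0/L1/L2 = EGH/BDCF/- → run E
t=22: L0/L1/L2 = GH/BDCFE/- → run G
t=23: L0/L1/L2 = GH/BDCFE/- → run G
t=24: L0/L1/L2 = H/BDCFE/- → run H
t=25: L0/L1/L2 = H/BDCFE/- → run H
t=26: L0/L1/L2 = H/BDCFE/- → run H
t=27: L0/L1/L2 = H/BDCFE/- → run H
t=28: L0/L1/L2 = -/BDCFEH/- → run B
t=29: L0/L1/L2 = -/BDCFEH/- → run B
t=30: L0/L1/L2 = -/BDCFEH/- → run B
t=31: L0/L1/L2 = -/BDCFEH/- → run B
t=32: L0/L1/L2 = -/DCFEH/- → run D
t=33: L0/L1/L2 = -/CFEH/- → run C
t=34: L0/L1/L2 = -/CFEH/- → run C
t=35: L0/L1/L2 = -/FEH/- → run F
t=36: L0/L1/L2 = -/FEH/- → run F
t=37: L0/L1/L2 = -/FEH/- → run F
t=38: L0/L1/L2 = -/FEH/- → run F
t=39: L0/L1/L2 = -/EH/- → run E
t=40: L0/L1/L2 = -/EH/- → run E
t=41: L0/L1/L2 = -/EH/- → run E
t=42: L0/L1/L2 = -/EH/- → run E
t=43: L0/L1/L2 = -/H/- → run H
t=44: L0/L1/L2 = -/H/- → run H
t=45: L0/L1/L2 = -/H/- → run H
t=46: L0/L1/L2 = -/H/- → run H
t=47: (idle)
t=48: (idle)
t=49: (idle)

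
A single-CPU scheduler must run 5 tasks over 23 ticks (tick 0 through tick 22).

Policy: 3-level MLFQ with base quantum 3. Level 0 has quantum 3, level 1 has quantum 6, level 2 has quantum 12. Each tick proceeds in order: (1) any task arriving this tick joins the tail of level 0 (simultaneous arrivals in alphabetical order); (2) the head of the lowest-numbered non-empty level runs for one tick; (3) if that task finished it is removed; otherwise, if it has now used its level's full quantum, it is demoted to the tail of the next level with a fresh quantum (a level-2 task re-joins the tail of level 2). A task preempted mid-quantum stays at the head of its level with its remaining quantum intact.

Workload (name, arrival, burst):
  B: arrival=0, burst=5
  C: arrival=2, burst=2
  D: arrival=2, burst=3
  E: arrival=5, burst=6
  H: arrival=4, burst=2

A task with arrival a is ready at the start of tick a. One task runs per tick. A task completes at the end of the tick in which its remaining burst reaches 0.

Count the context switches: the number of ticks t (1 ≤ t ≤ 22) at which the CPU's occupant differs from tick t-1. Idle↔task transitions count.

t=0: L0/L1/L2 = B/-/- → run B
t=1: L0/L1/L2 = B/-/- → run B
t=2: L0/L1/L2 = BCD/-/- → run B
t=3: L0/L1/L2 = CD/B/- → run C
t=4: L0/L1/L2 = CDH/B/- → run C
t=5: L0/L1/L2 = DHE/B/- → run D
t=6: L0/L1/L2 = DHE/B/- → run D
t=7: L0/L1/L2 = DHE/B/- → run D
t=8: L0/L1/L2 = HE/B/- → run H
t=9: L0/L1/L2 = HE/B/- → run H
t=10: L0/L1/L2 = E/B/- → run E
t=11: L0/L1/L2 = E/B/- → run E
t=12: L0/L1/L2 = E/B/- → run E
t=13: L0/L1/L2 = -/BE/- → run B
t=14: L0/L1/L2 = -/BE/- → run B
t=15: L0/L1/L2 = -/E/- → run E
t=16: L0/L1/L2 = -/E/- → run E
t=17: L0/L1/L2 = -/E/- → run E
t=18: (idle)
t=19: (idle)
t=20: (idle)
t=21: (idle)
t=22: (idle)

context switches = 7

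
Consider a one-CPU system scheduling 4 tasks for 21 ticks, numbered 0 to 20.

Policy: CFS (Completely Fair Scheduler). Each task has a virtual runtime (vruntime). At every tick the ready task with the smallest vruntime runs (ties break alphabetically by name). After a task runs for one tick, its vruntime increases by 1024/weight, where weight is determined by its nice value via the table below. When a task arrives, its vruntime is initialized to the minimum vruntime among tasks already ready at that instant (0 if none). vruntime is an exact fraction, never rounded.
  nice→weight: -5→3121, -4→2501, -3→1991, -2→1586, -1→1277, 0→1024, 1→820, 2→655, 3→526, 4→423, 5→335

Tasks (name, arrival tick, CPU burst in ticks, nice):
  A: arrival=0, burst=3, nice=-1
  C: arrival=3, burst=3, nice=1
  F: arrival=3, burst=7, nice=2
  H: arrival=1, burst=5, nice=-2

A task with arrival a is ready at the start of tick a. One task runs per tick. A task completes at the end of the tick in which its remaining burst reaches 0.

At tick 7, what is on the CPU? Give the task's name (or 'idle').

running at tick 7 = H

t=0: vr[A=0] → run A
t=1: vr[A=1024/1277 H=1024/1277] → run A
t=2: vr[A=2048/1277 H=1024/1277] → run H
t=3: vr[A=2048/1277 C=1465856/1012661 F=1465856/1012661 H=1465856/1012661] → run C
t=4: vr[A=2048/1277 C=559741696/207595505 F=1465856/1012661 H=1465856/1012661] → run F
t=5: vr[A=2048/1277 C=559741696/207595505 F=1997100544/663292955 H=1465856/1012661] → run H
t=6: vr[A=2048/1277 C=559741696/207595505 F=1997100544/663292955 H=2119680/1012661] → run A
t=7: vr[C=559741696/207595505 F=1997100544/663292955 H=2119680/1012661] → run H
t=8: vr[C=559741696/207595505 F=1997100544/663292955 H=2773504/1012661] → run C
t=9: vr[C=818982912/207595505 F=1997100544/663292955 H=2773504/1012661] → run H
t=10: vr[C=818982912/207595505 F=1997100544/663292955 H=3427328/1012661] → run F
t=11: vr[C=818982912/207595505 F=3034065408/663292955 H=3427328/1012661] → run H
t=12: vr[C=818982912/207595505 F=3034065408/663292955] → run C
t=13: vr[F=3034065408/663292955] → run F
t=14: vr[F=4071030272/663292955] → run F
t=15: vr[F=5107995136/663292955] → run F
t=16: vr[F=1228992000/132658591] → run F
t=17: vr[F=7181924864/663292955] → run F
t=18: (idle)
t=19: (idle)
t=20: (idle)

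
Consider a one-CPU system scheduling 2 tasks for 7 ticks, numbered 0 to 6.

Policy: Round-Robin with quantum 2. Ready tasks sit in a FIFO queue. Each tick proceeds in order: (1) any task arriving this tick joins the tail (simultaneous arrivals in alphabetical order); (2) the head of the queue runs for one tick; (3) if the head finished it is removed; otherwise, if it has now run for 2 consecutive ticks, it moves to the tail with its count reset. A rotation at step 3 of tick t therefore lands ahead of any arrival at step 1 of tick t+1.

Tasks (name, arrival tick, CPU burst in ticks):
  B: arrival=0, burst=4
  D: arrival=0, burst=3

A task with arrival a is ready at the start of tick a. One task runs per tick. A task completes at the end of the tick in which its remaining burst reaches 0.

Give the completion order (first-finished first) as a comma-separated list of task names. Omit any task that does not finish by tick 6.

t=0: queue=[B,D] q_used=0 → run B
t=1: queue=[B,D] q_used=1 → run B
t=2: queue=[D,B] q_used=0 → run D
t=3: queue=[D,B] q_used=1 → run D
t=4: queue=[B,D] q_used=0 → run B
t=5: queue=[B,D] q_used=1 → run B
t=6: queue=[D] q_used=0 → run D

completion order = B, D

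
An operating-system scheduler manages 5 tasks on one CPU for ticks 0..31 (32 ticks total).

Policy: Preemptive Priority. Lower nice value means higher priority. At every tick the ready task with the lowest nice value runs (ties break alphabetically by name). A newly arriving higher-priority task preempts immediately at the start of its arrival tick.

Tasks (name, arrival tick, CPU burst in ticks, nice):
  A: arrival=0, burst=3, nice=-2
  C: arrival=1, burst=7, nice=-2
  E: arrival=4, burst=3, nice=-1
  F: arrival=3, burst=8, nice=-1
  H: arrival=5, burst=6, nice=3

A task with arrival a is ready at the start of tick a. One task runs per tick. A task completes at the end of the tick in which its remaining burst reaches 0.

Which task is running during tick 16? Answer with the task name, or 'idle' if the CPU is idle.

t=0: ready={A} → run A
t=1: ready={A,C} → run A
t=2: ready={A,C} → run A
t=3: ready={C,F} → run C
t=4: ready={C,E,F} → run C
t=5: ready={C,E,F,H} → run C
t=6: ready={C,E,F,H} → run C
t=7: ready={C,E,F,H} → run C
t=8: ready={C,E,F,H} → run C
t=9: ready={C,E,F,H} → run C
t=10: ready={E,F,H} → run E
t=11: ready={E,F,H} → run E
t=12: ready={E,F,H} → run E
t=13: ready={F,H} → run F
t=14: ready={F,H} → run F
t=15: ready={F,H} → run F
t=16: ready={F,H} → run F
t=17: ready={F,H} → run F
t=18: ready={F,H} → run F
t=19: ready={F,H} → run F
t=20: ready={F,H} → run F
t=21: ready={H} → run H
t=22: ready={H} → run H
t=23: ready={H} → run H
t=24: ready={H} → run H
t=25: ready={H} → run H
t=26: ready={H} → run H
t=27: (idle)
t=28: (idle)
t=29: (idle)
t=30: (idle)
t=31: (idle)

running at tick 16 = F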